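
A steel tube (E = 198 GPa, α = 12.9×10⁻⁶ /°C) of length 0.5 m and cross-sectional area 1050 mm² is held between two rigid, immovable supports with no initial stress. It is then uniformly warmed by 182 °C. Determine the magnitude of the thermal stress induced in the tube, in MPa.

With length fixed, the mechanical strain must cancel the thermal strain αΔT = 12.9×10⁻⁶ × 182 = 2347.8×10⁻⁶.
The stress required to suppress this strain is σ = Eε = 198×10³ × 2347.8×10⁻⁶ = 464.9 MPa, compressive since the tube is trying to expand.

σ ≈ 465 MPa (compressive)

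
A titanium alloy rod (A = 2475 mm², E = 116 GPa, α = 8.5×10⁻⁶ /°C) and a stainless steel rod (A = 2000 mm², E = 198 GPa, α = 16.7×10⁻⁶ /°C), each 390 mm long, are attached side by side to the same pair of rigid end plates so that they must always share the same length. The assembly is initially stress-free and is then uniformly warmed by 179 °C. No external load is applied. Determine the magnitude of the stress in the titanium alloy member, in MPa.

σ ≈ 98.7 MPa (tensile)

Equilibrium of a rigid end plate with no external load gives equal and opposite internal forces ±P in the two members. Since α_{stainless steel} > α_{titanium alloy}, heating drives the stainless steel into compression and the titanium alloy into tension.
Compatibility of the two members (thermal + elastic change equal): (α₁ − α₂)ΔT = P·[1/(A₁E₁) + 1/(A₂E₂)].
|α₁ − α₂|·ΔT = 8.2×10⁻⁶ × 179 = 0.001468.
1/(A₁E₁) + 1/(A₂E₂) = 1/(2475×116×10³) + 1/(2000×198×10³) = 6.008×10⁻⁹ N⁻¹.
So P = 0.001468 / 6.008×10⁻⁹ = 244.3 kN.
σ_{titanium alloy} = P/A₁ = 244300/2475 = 98.7 MPa, tensile.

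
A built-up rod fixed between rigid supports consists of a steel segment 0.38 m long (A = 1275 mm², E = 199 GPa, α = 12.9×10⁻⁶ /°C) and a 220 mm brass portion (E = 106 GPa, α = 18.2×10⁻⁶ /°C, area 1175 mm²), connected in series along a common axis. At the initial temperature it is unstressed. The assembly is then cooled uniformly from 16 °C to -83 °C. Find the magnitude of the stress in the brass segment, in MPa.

σ ≈ 230 MPa (tensile)

Free thermal contraction of the whole bar: Σ αᵢΔT Lᵢ = 12.9×10⁻⁶×99×380 + 18.2×10⁻⁶×99×220 = 0.8817 mm.
The rigid supports impose zero overall length change; the single axial force P common to all segments must satisfy P Σ Lᵢ/(AᵢEᵢ) = δ_free.
The series flexibility is Σ Lᵢ/(AᵢEᵢ) = 380/(1275×199×10³) + 220/(1175×106×10³) = 3.264×10⁻⁶ mm/N.
P = 0.8817 / 3.264×10⁻⁶ = 270100 N = 270.1 kN, tensile.
σ_{brass} = P / A = 270100 / 1175 = 229.9 MPa.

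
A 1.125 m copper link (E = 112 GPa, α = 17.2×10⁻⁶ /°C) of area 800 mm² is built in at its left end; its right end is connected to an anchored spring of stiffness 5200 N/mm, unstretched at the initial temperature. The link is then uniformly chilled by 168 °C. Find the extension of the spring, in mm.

Free thermal contraction: δ_free = αΔT L = 17.2×10⁻⁶ × 168 × 1125 = 3.251 mm.
With a force P in the spring, the elastic change of the link is PL/(AE) and that of the spring is P/k; compatibility requires their sum to equal δ_free.
So P = δ_free / [L/(AE) + 1/k] = 3.251 / [ 1125/(800×112×10³) + 1/(5200) ].
P = 3.251 / 0.0002049 = 15870 N.
Spring extension = P/k = 15870/(5200) = 3.052 mm.

δ ≈ 3.05 mm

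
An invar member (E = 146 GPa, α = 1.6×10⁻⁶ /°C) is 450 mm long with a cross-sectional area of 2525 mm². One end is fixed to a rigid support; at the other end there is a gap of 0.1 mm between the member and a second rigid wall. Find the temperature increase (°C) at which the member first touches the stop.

ΔT ≈ 139 °C

The gap closes when αΔT L = 0.1 mm, since the member is still unstressed at that instant.
ΔT = 0.1 / (1.6×10⁻⁶ × 450) = 138.9 °C.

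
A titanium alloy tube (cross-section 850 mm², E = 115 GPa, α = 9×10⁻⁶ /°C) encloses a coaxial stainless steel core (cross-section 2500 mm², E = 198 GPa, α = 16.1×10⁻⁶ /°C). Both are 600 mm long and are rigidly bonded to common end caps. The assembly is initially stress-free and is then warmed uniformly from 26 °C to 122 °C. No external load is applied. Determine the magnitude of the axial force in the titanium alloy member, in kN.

Equilibrium of a rigid end plate with no external load gives equal and opposite internal forces ±P in the two members. Since α_{stainless steel} > α_{titanium alloy}, heating drives the stainless steel into compression and the titanium alloy into tension.
Compatibility of the two members (thermal + elastic change equal): (α₁ − α₂)ΔT = P·[1/(A₁E₁) + 1/(A₂E₂)].
|α₁ − α₂|·ΔT = 7.1×10⁻⁶ × 96 = 0.0006816.
1/(A₁E₁) + 1/(A₂E₂) = 1/(850×115×10³) + 1/(2500×198×10³) = 1.225×10⁻⁸ N⁻¹.
P = 0.0006816 / 1.225×10⁻⁸ = 55640 N = 55.64 kN.

P ≈ 55.6 kN (tensile in the titanium alloy)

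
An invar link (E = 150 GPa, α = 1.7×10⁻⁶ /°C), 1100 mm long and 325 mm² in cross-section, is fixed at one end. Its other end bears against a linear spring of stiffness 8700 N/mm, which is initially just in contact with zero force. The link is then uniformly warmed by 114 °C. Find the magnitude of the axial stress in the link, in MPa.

σ ≈ 4.77 MPa (compressive)

If the spring were absent the link would lengthen by αΔT L = 1.7×10⁻⁶ × 114 × 1100 = 0.2132 mm.
With a force P in the spring, the elastic change of the link is PL/(AE) and that of the spring is P/k; compatibility requires their sum to equal δ_free.
P [ L/(AE) + 1/k ] = δ_free → P [ 1100/(325×150×10³) + 1/(8700) ] = 0.2132.
P = 0.2132 / 0.0001375 = 1550 N.
σ = P/A = 1550/325 = 4.77 MPa.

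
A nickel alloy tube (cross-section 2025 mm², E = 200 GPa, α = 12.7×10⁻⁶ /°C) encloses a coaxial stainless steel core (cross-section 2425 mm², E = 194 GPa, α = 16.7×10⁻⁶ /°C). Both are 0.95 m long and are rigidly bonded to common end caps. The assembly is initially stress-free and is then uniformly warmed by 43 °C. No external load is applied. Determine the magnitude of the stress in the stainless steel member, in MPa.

Equilibrium of a rigid end plate with no external load gives equal and opposite internal forces ±P in the two members. Since α_{stainless steel} > α_{nickel alloy}, heating drives the stainless steel into compression and the nickel alloy into tension.
Compatibility of the two members (thermal + elastic change equal): (α₁ − α₂)ΔT = P·[1/(A₁E₁) + 1/(A₂E₂)].
|α₁ − α₂|·ΔT = 4×10⁻⁶ × 43 = 0.000172.
1/(A₁E₁) + 1/(A₂E₂) = 1/(2025×200×10³) + 1/(2425×194×10³) = 4.595×10⁻⁹ N⁻¹.
P = 0.000172 / 4.595×10⁻⁹ = 37430 N = 37.43 kN.
σ_{stainless steel} = P/A₂ = 37430/2425 = 15.44 MPa, compressive.

σ ≈ 15.4 MPa (compressive)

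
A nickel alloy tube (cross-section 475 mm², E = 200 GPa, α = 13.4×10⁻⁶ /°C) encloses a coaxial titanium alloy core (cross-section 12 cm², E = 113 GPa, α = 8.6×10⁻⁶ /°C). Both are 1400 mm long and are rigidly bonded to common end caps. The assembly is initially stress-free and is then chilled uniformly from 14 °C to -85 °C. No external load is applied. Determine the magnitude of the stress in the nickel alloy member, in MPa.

σ ≈ 55.9 MPa (tensile)

Equilibrium of a rigid end plate with no external load gives equal and opposite internal forces ±P in the two members. Since α_{nickel alloy} > α_{titanium alloy}, cooling drives the nickel alloy into tension and the titanium alloy into compression.
Equating the net (thermal + elastic) strains gives |α₁ − α₂|·ΔT = P·[1/(A₁E₁) + 1/(A₂E₂)].
|α₁ − α₂|·ΔT = 4.8×10⁻⁶ × 99 = 0.0004752.
1/(A₁E₁) + 1/(A₂E₂) = 1/(475×200×10³) + 1/(1200×113×10³) = 1.79×10⁻⁸ N⁻¹.
So P = 0.0004752 / 1.79×10⁻⁸ = 26.55 kN.
σ_{nickel alloy} = P/A₁ = 26550/475 = 55.89 MPa, tensile.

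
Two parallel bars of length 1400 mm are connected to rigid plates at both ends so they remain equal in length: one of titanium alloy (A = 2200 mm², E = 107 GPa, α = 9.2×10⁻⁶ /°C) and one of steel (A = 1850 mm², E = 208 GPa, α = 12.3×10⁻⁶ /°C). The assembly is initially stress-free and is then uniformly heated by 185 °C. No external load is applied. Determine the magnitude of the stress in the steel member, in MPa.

Equilibrium of a rigid end plate with no external load gives equal and opposite internal forces ±P in the two members. Since α_{steel} > α_{titanium alloy}, heating drives the steel into compression and the titanium alloy into tension.
Setting the final lengths equal and cancelling L: (α₁ − α₂)ΔT = P/(A₁E₁) + P/(A₂E₂).
|α₁ − α₂|·ΔT = 3.1×10⁻⁶ × 185 = 0.0005735.
1/(A₁E₁) + 1/(A₂E₂) = 1/(2200×107×10³) + 1/(1850×208×10³) = 6.847×10⁻⁹ N⁻¹.
So P = 0.0005735 / 6.847×10⁻⁹ = 83.76 kN.
σ_{steel} = P/A₂ = 83760/1850 = 45.28 MPa, compressive.

σ ≈ 45.3 MPa (compressive)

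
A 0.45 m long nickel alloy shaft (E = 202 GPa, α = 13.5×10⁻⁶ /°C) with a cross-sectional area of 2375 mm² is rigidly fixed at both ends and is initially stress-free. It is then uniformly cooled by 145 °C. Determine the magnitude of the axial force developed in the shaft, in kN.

The ends cannot move, so σ = EαΔT = 202×10³ × 13.5×10⁻⁶ × 145 = 395.4 MPa.
P = AEαΔT = 2375 × 202×10³ × 13.5×10⁻⁶ × 145 = 939.1 kN (tensile).

P ≈ 939 kN (tensile)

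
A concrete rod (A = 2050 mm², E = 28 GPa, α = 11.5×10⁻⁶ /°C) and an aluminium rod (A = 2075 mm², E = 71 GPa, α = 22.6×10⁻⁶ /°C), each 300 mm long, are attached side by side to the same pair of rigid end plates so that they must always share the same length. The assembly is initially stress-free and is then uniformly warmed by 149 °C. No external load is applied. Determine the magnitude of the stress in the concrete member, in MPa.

Equilibrium of a rigid end plate with no external load gives equal and opposite internal forces ±P in the two members. Since α_{aluminium} > α_{concrete}, heating drives the aluminium into compression and the concrete into tension.
Compatibility of the two members (thermal + elastic change equal): (α₁ − α₂)ΔT = P·[1/(A₁E₁) + 1/(A₂E₂)].
|α₁ − α₂|·ΔT = 11.1×10⁻⁶ × 149 = 0.001654.
1/(A₁E₁) + 1/(A₂E₂) = 1/(2050×28×10³) + 1/(2075×71×10³) = 2.421×10⁻⁸ N⁻¹.
P = 0.001654 / 2.421×10⁻⁸ = 68320 N = 68.32 kN.
σ_{concrete} = P/A₁ = 68320/2050 = 33.33 MPa, tensile.

σ ≈ 33.3 MPa (tensile)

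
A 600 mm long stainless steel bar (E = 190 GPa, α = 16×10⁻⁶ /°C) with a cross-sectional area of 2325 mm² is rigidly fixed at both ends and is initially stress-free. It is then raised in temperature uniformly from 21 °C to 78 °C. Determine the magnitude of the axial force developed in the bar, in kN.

P ≈ 403 kN (compressive)

With zero net strain, σ = E·αΔT = 190 GPa × 16×10⁻⁶ × 57 = 173.3 MPa.
P = AEαΔT = 2325 × 190×10³ × 16×10⁻⁶ × 57 = 402.9 kN (compressive).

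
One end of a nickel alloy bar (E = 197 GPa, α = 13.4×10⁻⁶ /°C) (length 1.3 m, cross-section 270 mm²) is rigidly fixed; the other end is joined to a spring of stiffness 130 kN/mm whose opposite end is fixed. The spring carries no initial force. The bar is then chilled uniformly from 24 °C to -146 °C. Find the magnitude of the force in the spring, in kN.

P ≈ 92.2 kN

The unrestrained thermal change is αΔT L = 13.4×10⁻⁶ × 170 × 1300 = 2.961 mm.
Let P be the tensile force in the spring. The bar extends elastically by PL/(AE) and the spring stretches by P/k; together these equal δ_free.
So P = δ_free / [L/(AE) + 1/k] = 2.961 / [ 1300/(270×197×10³) + 1/(130×10³) ].
P = 2.961 / 3.213×10⁻⁵ = 92160 N.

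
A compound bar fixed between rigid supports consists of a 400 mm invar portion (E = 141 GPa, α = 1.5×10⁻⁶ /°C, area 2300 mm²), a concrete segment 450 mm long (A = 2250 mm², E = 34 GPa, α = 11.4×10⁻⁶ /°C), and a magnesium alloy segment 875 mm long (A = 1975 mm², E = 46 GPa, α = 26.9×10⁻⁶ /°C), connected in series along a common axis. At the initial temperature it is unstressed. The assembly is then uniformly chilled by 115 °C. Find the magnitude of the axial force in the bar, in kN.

If the supports were absent, the total length change would be Σ αᵢΔT Lᵢ = 1.5×10⁻⁶×115×400 + 11.4×10⁻⁶×115×450 + 26.9×10⁻⁶×115×875 = 3.366 mm.
The walls prevent any net length change, so an axial force P (same in every segment) develops. Compatibility: P · Σ Lᵢ/(AᵢEᵢ) = δ_free.
The series flexibility is Σ Lᵢ/(AᵢEᵢ) = 400/(2300×141×10³) + 450/(2250×34×10³) + 875/(1975×46×10³) = 1.675×10⁻⁵ mm/N.
So P = 3.366 / 1.675×10⁻⁵ = 201 kN, tensile.

P ≈ 201 kN (tensile)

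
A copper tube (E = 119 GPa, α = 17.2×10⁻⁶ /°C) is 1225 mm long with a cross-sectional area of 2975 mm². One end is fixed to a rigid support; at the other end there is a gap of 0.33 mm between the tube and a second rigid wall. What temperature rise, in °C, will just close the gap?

Contact occurs when the free expansion equals the gap: αΔT L = 0.33 mm.
ΔT = 0.33 / (17.2×10⁻⁶ × 1225) = 15.66 °C.

ΔT ≈ 15.7 °C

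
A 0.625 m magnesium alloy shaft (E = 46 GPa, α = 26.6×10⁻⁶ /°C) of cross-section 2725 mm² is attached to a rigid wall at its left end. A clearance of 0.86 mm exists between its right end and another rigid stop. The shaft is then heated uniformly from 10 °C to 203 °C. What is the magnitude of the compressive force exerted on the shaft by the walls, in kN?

P ≈ 471 kN

Unrestrained expansion: δ_free = αΔT L = 26.6×10⁻⁶ × 193 × 625 = 3.209 mm.
The gap closes (δ_free > 0.86 mm) and the wall then resists a further 3.209 − 0.86 = 2.349 mm of expansion.
That suppressed elongation corresponds to σ = E·Δ/L = 46×10³ × 2.349/625 = 172.9 MPa.
Force on the wall = σA = 172.9 × 2725 mm² = 471 kN.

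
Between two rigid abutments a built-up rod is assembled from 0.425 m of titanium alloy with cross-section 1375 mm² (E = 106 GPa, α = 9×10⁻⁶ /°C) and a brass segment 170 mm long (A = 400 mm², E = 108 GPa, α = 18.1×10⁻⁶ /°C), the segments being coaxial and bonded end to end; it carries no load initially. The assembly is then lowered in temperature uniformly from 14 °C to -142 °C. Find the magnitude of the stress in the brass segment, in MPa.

σ ≈ 393 MPa (tensile)

Free thermal contraction of the whole bar: Σ αᵢΔT Lᵢ = 9×10⁻⁶×156×425 + 18.1×10⁻⁶×156×170 = 1.077 mm.
The walls prevent any net length change, so an axial force P (same in every segment) develops. Compatibility: P · Σ Lᵢ/(AᵢEᵢ) = δ_free.
Σ Lᵢ/(AᵢEᵢ) = 425/(1375×106×10³) + 170/(400×108×10³) = 6.851×10⁻⁶ mm/N.
P = 1.077 / 6.851×10⁻⁶ = 157200 N = 157.2 kN, tensile.
σ_{brass} = P / A = 157200 / 400 = 392.9 MPa.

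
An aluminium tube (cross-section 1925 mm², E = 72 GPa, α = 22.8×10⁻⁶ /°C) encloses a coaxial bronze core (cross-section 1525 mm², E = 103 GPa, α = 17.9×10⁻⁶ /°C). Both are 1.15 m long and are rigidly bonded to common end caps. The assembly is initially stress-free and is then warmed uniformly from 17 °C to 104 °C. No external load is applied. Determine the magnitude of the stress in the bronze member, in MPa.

σ ≈ 20.6 MPa (tensile)

Equilibrium of a rigid end plate with no external load gives equal and opposite internal forces ±P in the two members. Since α_{aluminium} > α_{bronze}, heating drives the aluminium into compression and the bronze into tension.
Compatibility of the two members (thermal + elastic change equal): (α₁ − α₂)ΔT = P·[1/(A₁E₁) + 1/(A₂E₂)].
|α₁ − α₂|·ΔT = 4.9×10⁻⁶ × 87 = 0.0004263.
1/(A₁E₁) + 1/(A₂E₂) = 1/(1925×72×10³) + 1/(1525×103×10³) = 1.358×10⁻⁸ N⁻¹.
P = 0.0004263 / 1.358×10⁻⁸ = 31390 N = 31.39 kN.
σ_{bronze} = P/A₂ = 31390/1525 = 20.58 MPa, tensile.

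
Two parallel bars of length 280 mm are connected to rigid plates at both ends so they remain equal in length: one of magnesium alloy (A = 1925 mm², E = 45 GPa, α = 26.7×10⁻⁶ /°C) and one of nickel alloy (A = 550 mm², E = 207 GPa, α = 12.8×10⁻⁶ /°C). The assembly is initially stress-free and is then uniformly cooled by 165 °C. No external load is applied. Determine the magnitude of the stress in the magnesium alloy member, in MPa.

The magnesium alloy has the larger α, so on cooling it would change length more than the nickel alloy if both were free. The rigid plates force a common final length, so the magnesium alloy is put into tension and the nickel alloy into compression, with equal and opposite forces P (no external load).
Equating the net (thermal + elastic) strains gives |α₁ − α₂|·ΔT = P·[1/(A₁E₁) + 1/(A₂E₂)].
|α₁ − α₂|·ΔT = 13.9×10⁻⁶ × 165 = 0.002293.
1/(A₁E₁) + 1/(A₂E₂) = 1/(1925×45×10³) + 1/(550×207×10³) = 2.033×10⁻⁸ N⁻¹.
P = 0.002293 / 2.033×10⁻⁸ = 112800 N = 112.8 kN.
σ_{magnesium alloy} = P/A₁ = 112800/1925 = 58.61 MPa, tensile.

σ ≈ 58.6 MPa (tensile)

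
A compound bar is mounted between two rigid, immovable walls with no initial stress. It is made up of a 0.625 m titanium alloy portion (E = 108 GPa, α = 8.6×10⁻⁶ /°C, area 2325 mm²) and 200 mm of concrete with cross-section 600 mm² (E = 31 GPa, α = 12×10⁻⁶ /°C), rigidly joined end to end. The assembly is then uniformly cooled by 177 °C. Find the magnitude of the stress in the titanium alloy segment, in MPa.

σ ≈ 44.7 MPa (tensile)

Free thermal contraction of the whole bar: Σ αᵢΔT Lᵢ = 8.6×10⁻⁶×177×625 + 12×10⁻⁶×177×200 = 1.376 mm.
The rigid supports impose zero overall length change; the single axial force P common to all segments must satisfy P Σ Lᵢ/(AᵢEᵢ) = δ_free.
Σ Lᵢ/(AᵢEᵢ) = 625/(2325×108×10³) + 200/(600×31×10³) = 1.324×10⁻⁵ mm/N.
Hence P = δ_free / Σ(L/AE) = 1.376/1.324×10⁻⁵ = 103.9 kN (tensile).
σ_{titanium alloy} = P / A = 103900 / 2325 = 44.7 MPa.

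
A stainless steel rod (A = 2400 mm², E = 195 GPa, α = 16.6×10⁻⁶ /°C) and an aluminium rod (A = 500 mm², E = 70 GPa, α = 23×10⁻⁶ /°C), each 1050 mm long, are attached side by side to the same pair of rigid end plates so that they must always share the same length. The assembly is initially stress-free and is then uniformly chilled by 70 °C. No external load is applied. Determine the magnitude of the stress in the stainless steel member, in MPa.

Both members must finish at the same length. With the larger α, the aluminium tends to over-contract; the plates restrain it, putting the aluminium in tension and the stainless steel in compression. With no external load the two internal forces are equal and opposite, magnitude P.
Setting the final lengths equal and cancelling L: (α₁ − α₂)ΔT = P/(A₁E₁) + P/(A₂E₂).
|α₁ − α₂|·ΔT = 6.4×10⁻⁶ × 70 = 0.000448.
1/(A₁E₁) + 1/(A₂E₂) = 1/(2400×195×10³) + 1/(500×70×10³) = 3.071×10⁻⁸ N⁻¹.
So P = 0.000448 / 3.071×10⁻⁸ = 14.59 kN.
σ_{stainless steel} = P/A₁ = 14590/2400 = 6.079 MPa, compressive.

σ ≈ 6.08 MPa (compressive)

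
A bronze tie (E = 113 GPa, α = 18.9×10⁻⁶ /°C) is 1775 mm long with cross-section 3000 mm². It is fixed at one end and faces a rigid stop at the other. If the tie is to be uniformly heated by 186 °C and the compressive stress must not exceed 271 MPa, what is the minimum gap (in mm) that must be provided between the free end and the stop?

g ≈ 1.98 mm

Free expansion if unrestrained: δ_free = αΔT L = 18.9×10⁻⁶ × 186 × 1775 = 6.24 mm.
A stress of 271 MPa corresponds to the wall pushing the tie back by σL/E = 271×1775/(113×10³) = 4.257 mm.
The gap must absorb the remainder: g_min = 6.24 − 4.257 = 1.983 mm.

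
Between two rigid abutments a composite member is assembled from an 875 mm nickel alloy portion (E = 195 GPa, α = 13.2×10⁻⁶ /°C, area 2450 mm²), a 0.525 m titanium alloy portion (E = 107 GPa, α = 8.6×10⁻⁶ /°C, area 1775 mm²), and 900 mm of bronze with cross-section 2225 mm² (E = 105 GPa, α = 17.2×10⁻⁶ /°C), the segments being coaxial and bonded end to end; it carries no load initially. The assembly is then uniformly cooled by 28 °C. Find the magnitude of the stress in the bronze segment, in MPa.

Free thermal contraction of the whole bar: Σ αᵢΔT Lᵢ = 13.2×10⁻⁶×28×875 + 8.6×10⁻⁶×28×525 + 17.2×10⁻⁶×28×900 = 0.8833 mm.
Since the ends are fixed, an axial force P builds up, equal in every segment, with P · Σ Lᵢ/(AᵢEᵢ) = δ_free.
Σ Lᵢ/(AᵢEᵢ) = 875/(2450×195×10³) + 525/(1775×107×10³) + 900/(2225×105×10³) = 8.448×10⁻⁶ mm/N.
P = 0.8833 / 8.448×10⁻⁶ = 104600 N = 104.6 kN, tensile.
σ_{bronze} = P / A = 104600 / 2225 = 46.99 MPa.

σ ≈ 47 MPa (tensile)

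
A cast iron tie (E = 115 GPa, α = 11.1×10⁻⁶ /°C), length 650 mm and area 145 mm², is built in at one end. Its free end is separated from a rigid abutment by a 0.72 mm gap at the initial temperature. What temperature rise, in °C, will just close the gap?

ΔT ≈ 99.8 °C

Contact occurs when the free expansion equals the gap: αΔT L = 0.72 mm.
So ΔT = g/(αL) = 0.72/(11.1×10⁻⁶ × 650) = 99.79 °C.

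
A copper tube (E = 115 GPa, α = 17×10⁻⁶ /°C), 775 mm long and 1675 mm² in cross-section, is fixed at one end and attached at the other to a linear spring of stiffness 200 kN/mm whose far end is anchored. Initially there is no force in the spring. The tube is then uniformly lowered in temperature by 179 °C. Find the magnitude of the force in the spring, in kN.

Free thermal contraction: δ_free = αΔT L = 17×10⁻⁶ × 179 × 775 = 2.358 mm.
With a force P in the spring, the elastic change of the tube is PL/(AE) and that of the spring is P/k; compatibility requires their sum to equal δ_free.
P [ L/(AE) + 1/k ] = δ_free → P [ 775/(1675×115×10³) + 1/(200×10³) ] = 2.358.
P = 2.358 / 9.023×10⁻⁶ = 261400 N.

P ≈ 261 kN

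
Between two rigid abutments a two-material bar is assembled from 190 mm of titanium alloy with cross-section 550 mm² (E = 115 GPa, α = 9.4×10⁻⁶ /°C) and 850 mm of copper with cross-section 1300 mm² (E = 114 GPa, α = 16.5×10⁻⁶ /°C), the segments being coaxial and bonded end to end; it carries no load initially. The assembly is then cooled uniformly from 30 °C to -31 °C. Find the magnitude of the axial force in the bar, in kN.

If the supports were absent, the total length change would be Σ αᵢΔT Lᵢ = 9.4×10⁻⁶×61×190 + 16.5×10⁻⁶×61×850 = 0.9645 mm.
The rigid supports impose zero overall length change; the single axial force P common to all segments must satisfy P Σ Lᵢ/(AᵢEᵢ) = δ_free.
Σ Lᵢ/(AᵢEᵢ) = 190/(550×115×10³) + 850/(1300×114×10³) = 8.739×10⁻⁶ mm/N.
P = 0.9645 / 8.739×10⁻⁶ = 110400 N = 110.4 kN, tensile.

P ≈ 110 kN (tensile)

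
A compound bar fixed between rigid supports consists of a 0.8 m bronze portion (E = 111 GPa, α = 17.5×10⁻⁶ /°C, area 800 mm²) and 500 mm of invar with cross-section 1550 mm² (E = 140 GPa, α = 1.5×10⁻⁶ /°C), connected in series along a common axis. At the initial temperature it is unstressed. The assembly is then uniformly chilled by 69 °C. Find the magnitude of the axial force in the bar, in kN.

If the supports were absent, the total length change would be Σ αᵢΔT Lᵢ = 17.5×10⁻⁶×69×800 + 1.5×10⁻⁶×69×500 = 1.018 mm.
Since the ends are fixed, an axial force P builds up, equal in every segment, with P · Σ Lᵢ/(AᵢEᵢ) = δ_free.
Σ Lᵢ/(AᵢEᵢ) = 800/(800×111×10³) + 500/(1550×140×10³) = 1.131×10⁻⁵ mm/N.
So P = 1.018 / 1.131×10⁻⁵ = 89.96 kN, tensile.

P ≈ 90 kN (tensile)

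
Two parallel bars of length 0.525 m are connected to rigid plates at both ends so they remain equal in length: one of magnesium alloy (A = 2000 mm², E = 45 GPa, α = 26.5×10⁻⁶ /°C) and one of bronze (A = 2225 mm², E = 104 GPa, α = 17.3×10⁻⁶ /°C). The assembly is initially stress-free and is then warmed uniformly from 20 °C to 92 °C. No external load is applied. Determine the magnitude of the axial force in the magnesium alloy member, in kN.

P ≈ 42.9 kN (compressive in the magnesium alloy)

Both members must finish at the same length. With the larger α, the magnesium alloy tends to over-expand; the plates restrain it, putting the magnesium alloy in compression and the bronze in tension. With no external load the two internal forces are equal and opposite, magnitude P.
Equating the net (thermal + elastic) strains gives |α₁ − α₂|·ΔT = P·[1/(A₁E₁) + 1/(A₂E₂)].
|α₁ − α₂|·ΔT = 9.2×10⁻⁶ × 72 = 0.0006624.
1/(A₁E₁) + 1/(A₂E₂) = 1/(2000×45×10³) + 1/(2225×104×10³) = 1.543×10⁻⁸ N⁻¹.
So P = 0.0006624 / 1.543×10⁻⁸ = 42.92 kN.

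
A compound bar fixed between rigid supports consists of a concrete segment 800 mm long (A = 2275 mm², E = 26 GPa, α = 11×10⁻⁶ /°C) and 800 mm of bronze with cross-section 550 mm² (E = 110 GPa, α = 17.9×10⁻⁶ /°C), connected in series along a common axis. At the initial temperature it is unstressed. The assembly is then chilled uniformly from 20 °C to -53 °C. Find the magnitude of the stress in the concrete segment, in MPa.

σ ≈ 27.7 MPa (tensile)

With the walls removed the bar would change length by δ_free = Σ αᵢΔT Lᵢ = 11×10⁻⁶×73×800 + 17.9×10⁻⁶×73×800 = 1.688 mm.
The rigid supports impose zero overall length change; the single axial force P common to all segments must satisfy P Σ Lᵢ/(AᵢEᵢ) = δ_free.
Σ Lᵢ/(AᵢEᵢ) = 800/(2275×26×10³) + 800/(550×110×10³) = 2.675×10⁻⁵ mm/N.
P = 1.688 / 2.675×10⁻⁵ = 63100 N = 63.1 kN, tensile.
σ_{concrete} = P / A = 63100 / 2275 = 27.74 MPa.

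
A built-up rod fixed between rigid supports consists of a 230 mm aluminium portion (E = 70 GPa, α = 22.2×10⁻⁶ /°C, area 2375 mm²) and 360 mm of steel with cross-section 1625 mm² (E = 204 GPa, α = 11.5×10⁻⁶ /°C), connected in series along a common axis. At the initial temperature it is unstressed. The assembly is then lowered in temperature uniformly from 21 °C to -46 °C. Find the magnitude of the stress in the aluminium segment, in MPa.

σ ≈ 106 MPa (tensile)

If the supports were absent, the total length change would be Σ αᵢΔT Lᵢ = 22.2×10⁻⁶×67×230 + 11.5×10⁻⁶×67×360 = 0.6195 mm.
Since the ends are fixed, an axial force P builds up, equal in every segment, with P · Σ Lᵢ/(AᵢEᵢ) = δ_free.
Σ Lᵢ/(AᵢEᵢ) = 230/(2375×70×10³) + 360/(1625×204×10³) = 2.469×10⁻⁶ mm/N.
Hence P = δ_free / Σ(L/AE) = 0.6195/2.469×10⁻⁶ = 250.9 kN (tensile).
σ_{aluminium} = P / A = 250900 / 2375 = 105.6 MPa.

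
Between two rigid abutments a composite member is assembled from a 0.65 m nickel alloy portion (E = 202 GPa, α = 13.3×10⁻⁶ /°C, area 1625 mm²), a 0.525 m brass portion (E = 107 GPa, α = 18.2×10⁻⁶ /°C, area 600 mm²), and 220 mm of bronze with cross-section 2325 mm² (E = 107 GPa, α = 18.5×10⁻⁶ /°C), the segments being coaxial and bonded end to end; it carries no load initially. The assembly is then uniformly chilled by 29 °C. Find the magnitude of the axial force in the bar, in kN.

P ≈ 58.5 kN (tensile)

If the supports were absent, the total length change would be Σ αᵢΔT Lᵢ = 13.3×10⁻⁶×29×650 + 18.2×10⁻⁶×29×525 + 18.5×10⁻⁶×29×220 = 0.6458 mm.
Since the ends are fixed, an axial force P builds up, equal in every segment, with P · Σ Lᵢ/(AᵢEᵢ) = δ_free.
The series flexibility is Σ Lᵢ/(AᵢEᵢ) = 650/(1625×202×10³) + 525/(600×107×10³) + 220/(2325×107×10³) = 1.104×10⁻⁵ mm/N.
So P = 0.6458 / 1.104×10⁻⁵ = 58.49 kN, tensile.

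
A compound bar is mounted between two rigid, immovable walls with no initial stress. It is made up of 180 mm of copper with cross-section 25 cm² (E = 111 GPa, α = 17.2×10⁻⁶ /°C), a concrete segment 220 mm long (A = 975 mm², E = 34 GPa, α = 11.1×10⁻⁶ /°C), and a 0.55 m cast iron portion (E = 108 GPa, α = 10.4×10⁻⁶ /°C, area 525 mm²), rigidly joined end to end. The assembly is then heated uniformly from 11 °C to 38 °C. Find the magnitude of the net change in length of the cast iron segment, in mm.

|ΔL| ≈ 0.0192 mm

Free thermal expansion of the whole bar: Σ αᵢΔT Lᵢ = 17.2×10⁻⁶×27×180 + 11.1×10⁻⁶×27×220 + 10.4×10⁻⁶×27×550 = 0.304 mm.
Since the ends are fixed, an axial force P builds up, equal in every segment, with P · Σ Lᵢ/(AᵢEᵢ) = δ_free.
The series flexibility is Σ Lᵢ/(AᵢEᵢ) = 180/(2500×111×10³) + 220/(975×34×10³) + 550/(525×108×10³) = 1.699×10⁻⁵ mm/N.
So P = 0.304 / 1.699×10⁻⁵ = 17.9 kN, compressive.
For the cast iron segment, free thermal change = 10.4×10⁻⁶×27×550 = 0.1544 mm and elastic change from P = 17900×550/(525×108×10³) = 0.1736 mm; these oppose, so the net change is 0.0192 mm (segment shortens).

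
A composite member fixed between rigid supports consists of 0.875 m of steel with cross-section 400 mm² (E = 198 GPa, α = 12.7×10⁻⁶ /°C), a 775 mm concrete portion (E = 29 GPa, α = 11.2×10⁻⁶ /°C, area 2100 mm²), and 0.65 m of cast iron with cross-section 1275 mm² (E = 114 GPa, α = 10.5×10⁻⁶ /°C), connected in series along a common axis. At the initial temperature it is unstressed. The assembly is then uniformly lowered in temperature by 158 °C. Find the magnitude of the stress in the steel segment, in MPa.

With the walls removed the bar would change length by δ_free = Σ αᵢΔT Lᵢ = 12.7×10⁻⁶×158×875 + 11.2×10⁻⁶×158×775 + 10.5×10⁻⁶×158×650 = 4.206 mm.
The rigid supports impose zero overall length change; the single axial force P common to all segments must satisfy P Σ Lᵢ/(AᵢEᵢ) = δ_free.
Σ Lᵢ/(AᵢEᵢ) = 875/(400×198×10³) + 775/(2100×29×10³) + 650/(1275×114×10³) = 2.825×10⁻⁵ mm/N.
P = 4.206 / 2.825×10⁻⁵ = 148900 N = 148.9 kN, tensile.
σ_{steel} = P / A = 148900 / 400 = 372.2 MPa.

σ ≈ 372 MPa (tensile)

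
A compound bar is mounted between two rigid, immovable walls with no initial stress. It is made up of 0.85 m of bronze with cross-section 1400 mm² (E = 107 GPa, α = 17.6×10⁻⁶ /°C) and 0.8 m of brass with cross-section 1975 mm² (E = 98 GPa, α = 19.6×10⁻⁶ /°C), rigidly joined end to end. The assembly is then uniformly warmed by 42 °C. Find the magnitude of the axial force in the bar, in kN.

Free thermal expansion of the whole bar: Σ αᵢΔT Lᵢ = 17.6×10⁻⁶×42×850 + 19.6×10⁻⁶×42×800 = 1.287 mm.
The rigid supports impose zero overall length change; the single axial force P common to all segments must satisfy P Σ Lᵢ/(AᵢEᵢ) = δ_free.
Σ Lᵢ/(AᵢEᵢ) = 850/(1400×107×10³) + 800/(1975×98×10³) = 9.808×10⁻⁶ mm/N.
Hence P = δ_free / Σ(L/AE) = 1.287/9.808×10⁻⁶ = 131.2 kN (compressive).

P ≈ 131 kN (compressive)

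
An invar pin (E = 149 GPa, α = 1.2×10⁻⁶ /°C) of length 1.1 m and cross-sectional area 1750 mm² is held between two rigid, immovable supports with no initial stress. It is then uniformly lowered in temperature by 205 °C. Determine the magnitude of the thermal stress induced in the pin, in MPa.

σ ≈ 36.7 MPa (tensile)

Because both ends are immovable the net strain is zero, and the suppressed thermal strain is αΔT = 1.2×10⁻⁶ × 205 = 246×10⁻⁶.
σ = EαΔT = 149×10³ × 1.2×10⁻⁶ × 205 = 36.65 MPa (tensile; the pin is trying to contract).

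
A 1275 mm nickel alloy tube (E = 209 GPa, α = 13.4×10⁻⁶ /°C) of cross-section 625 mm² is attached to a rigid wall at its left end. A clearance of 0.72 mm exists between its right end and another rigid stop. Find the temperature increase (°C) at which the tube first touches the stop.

Contact occurs when the free expansion equals the gap: αΔT L = 0.72 mm.
So ΔT = g/(αL) = 0.72/(13.4×10⁻⁶ × 1275) = 42.14 °C.

ΔT ≈ 42.1 °C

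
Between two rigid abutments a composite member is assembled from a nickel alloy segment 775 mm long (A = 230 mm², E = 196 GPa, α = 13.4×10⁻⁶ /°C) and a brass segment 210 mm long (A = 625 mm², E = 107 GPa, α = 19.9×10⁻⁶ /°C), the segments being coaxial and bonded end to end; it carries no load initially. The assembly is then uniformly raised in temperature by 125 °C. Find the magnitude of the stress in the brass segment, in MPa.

With the walls removed the bar would change length by δ_free = Σ αᵢΔT Lᵢ = 13.4×10⁻⁶×125×775 + 19.9×10⁻⁶×125×210 = 1.821 mm.
The walls prevent any net length change, so an axial force P (same in every segment) develops. Compatibility: P · Σ Lᵢ/(AᵢEᵢ) = δ_free.
The series flexibility is Σ Lᵢ/(AᵢEᵢ) = 775/(230×196×10³) + 210/(625×107×10³) = 2.033×10⁻⁵ mm/N.
P = 1.821 / 2.033×10⁻⁵ = 89540 N = 89.54 kN, compressive.
σ_{brass} = P / A = 89540 / 625 = 143.3 MPa.

σ ≈ 143 MPa (compressive)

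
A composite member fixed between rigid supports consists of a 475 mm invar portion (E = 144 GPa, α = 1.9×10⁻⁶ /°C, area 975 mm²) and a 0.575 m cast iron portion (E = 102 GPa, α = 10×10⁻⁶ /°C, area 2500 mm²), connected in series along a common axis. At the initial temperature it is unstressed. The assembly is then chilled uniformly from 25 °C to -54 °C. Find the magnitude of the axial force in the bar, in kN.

Free thermal contraction of the whole bar: Σ αᵢΔT Lᵢ = 1.9×10⁻⁶×79×475 + 10×10⁻⁶×79×575 = 0.5255 mm.
Since the ends are fixed, an axial force P builds up, equal in every segment, with P · Σ Lᵢ/(AᵢEᵢ) = δ_free.
The series flexibility is Σ Lᵢ/(AᵢEᵢ) = 475/(975×144×10³) + 575/(2500×102×10³) = 5.638×10⁻⁶ mm/N.
P = 0.5255 / 5.638×10⁻⁶ = 93210 N = 93.21 kN, tensile.

P ≈ 93.2 kN (tensile)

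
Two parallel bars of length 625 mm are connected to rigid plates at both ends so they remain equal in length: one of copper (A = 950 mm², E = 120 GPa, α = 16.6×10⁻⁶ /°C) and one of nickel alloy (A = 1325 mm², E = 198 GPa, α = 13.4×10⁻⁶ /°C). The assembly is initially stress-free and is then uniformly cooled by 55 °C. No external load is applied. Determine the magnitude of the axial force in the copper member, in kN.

P ≈ 14 kN (tensile in the copper)

The copper has the larger α, so on cooling it would change length more than the nickel alloy if both were free. The rigid plates force a common final length, so the copper is put into tension and the nickel alloy into compression, with equal and opposite forces P (no external load).
Compatibility of the two members (thermal + elastic change equal): (α₁ − α₂)ΔT = P·[1/(A₁E₁) + 1/(A₂E₂)].
|α₁ − α₂|·ΔT = 3.2×10⁻⁶ × 55 = 0.000176.
1/(A₁E₁) + 1/(A₂E₂) = 1/(950×120×10³) + 1/(1325×198×10³) = 1.258×10⁻⁸ N⁻¹.
So P = 0.000176 / 1.258×10⁻⁸ = 13.99 kN.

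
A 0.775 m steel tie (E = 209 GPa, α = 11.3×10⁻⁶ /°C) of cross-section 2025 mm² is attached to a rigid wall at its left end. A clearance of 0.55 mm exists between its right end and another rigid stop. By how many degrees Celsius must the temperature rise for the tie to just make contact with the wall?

ΔT ≈ 62.8 °C

The gap closes when αΔT L = 0.55 mm, since the tie is still unstressed at that instant.
ΔT = 0.55 / (11.3×10⁻⁶ × 775) = 62.8 °C.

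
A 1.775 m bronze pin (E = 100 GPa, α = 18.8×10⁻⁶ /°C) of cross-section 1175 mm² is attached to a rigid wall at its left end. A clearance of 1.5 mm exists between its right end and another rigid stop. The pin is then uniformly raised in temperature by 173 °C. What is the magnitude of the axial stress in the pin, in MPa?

σ ≈ 241 MPa (compressive)

If the wall were absent the pin would grow by αΔT L = 18.8×10⁻⁶ × 173 × 1775 = 5.773 mm.
The gap closes (δ_free > 1.5 mm) and the wall then resists a further 5.773 − 1.5 = 4.273 mm of expansion.
So σ = E(δ_free − g)/L = 100×10³ × 4.273/1775 = 240.7 MPa.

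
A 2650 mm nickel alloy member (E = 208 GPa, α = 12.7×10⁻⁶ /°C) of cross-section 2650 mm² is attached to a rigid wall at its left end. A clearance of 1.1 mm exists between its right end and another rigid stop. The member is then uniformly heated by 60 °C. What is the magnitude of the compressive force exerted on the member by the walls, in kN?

Unrestrained expansion: δ_free = αΔT L = 12.7×10⁻⁶ × 60 × 2650 = 2.019 mm.
This exceeds the 1.1 mm gap, so the wall pushes back. The portion of expansion that must be recovered elastically is δ_free − gap = 2.019 − 1.1 = 0.9193 mm.
That suppressed elongation corresponds to σ = E·Δ/L = 208×10³ × 0.9193/2650 = 72.16 MPa.
Force on the wall = σA = 72.16 × 2650 mm² = 191.2 kN.

P ≈ 191 kN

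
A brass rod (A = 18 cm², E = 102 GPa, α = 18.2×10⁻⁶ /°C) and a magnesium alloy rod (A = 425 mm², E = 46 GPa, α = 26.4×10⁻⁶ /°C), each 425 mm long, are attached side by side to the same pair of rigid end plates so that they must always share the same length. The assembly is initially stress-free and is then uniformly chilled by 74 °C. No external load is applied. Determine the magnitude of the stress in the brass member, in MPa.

Both members must finish at the same length. With the larger α, the magnesium alloy tends to over-contract; the plates restrain it, putting the magnesium alloy in tension and the brass in compression. With no external load the two internal forces are equal and opposite, magnitude P.
Setting the final lengths equal and cancelling L: (α₁ − α₂)ΔT = P/(A₁E₁) + P/(A₂E₂).
|α₁ − α₂|·ΔT = 8.2×10⁻⁶ × 74 = 0.0006068.
1/(A₁E₁) + 1/(A₂E₂) = 1/(1800×102×10³) + 1/(425×46×10³) = 5.66×10⁻⁸ N⁻¹.
So P = 0.0006068 / 5.66×10⁻⁸ = 10.72 kN.
σ_{brass} = P/A₁ = 10720/1800 = 5.956 MPa, compressive.

σ ≈ 5.96 MPa (compressive)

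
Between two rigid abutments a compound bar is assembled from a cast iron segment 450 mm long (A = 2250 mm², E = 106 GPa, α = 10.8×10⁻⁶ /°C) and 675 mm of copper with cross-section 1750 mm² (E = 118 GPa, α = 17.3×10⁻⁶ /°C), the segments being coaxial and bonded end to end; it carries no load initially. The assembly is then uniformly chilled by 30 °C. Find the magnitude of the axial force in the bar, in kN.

P ≈ 96.2 kN (tensile)

With the walls removed the bar would change length by δ_free = Σ αᵢΔT Lᵢ = 10.8×10⁻⁶×30×450 + 17.3×10⁻⁶×30×675 = 0.4961 mm.
The rigid supports impose zero overall length change; the single axial force P common to all segments must satisfy P Σ Lᵢ/(AᵢEᵢ) = δ_free.
Σ Lᵢ/(AᵢEᵢ) = 450/(2250×106×10³) + 675/(1750×118×10³) = 5.156×10⁻⁶ mm/N.
So P = 0.4961 / 5.156×10⁻⁶ = 96.23 kN, tensile.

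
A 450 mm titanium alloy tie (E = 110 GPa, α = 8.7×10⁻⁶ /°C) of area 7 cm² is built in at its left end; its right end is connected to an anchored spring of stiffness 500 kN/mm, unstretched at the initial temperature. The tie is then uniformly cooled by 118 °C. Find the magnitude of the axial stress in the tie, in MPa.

If the spring were absent the tie would shorten by αΔT L = 8.7×10⁻⁶ × 118 × 450 = 0.462 mm.
Let P be the tensile force in the spring. The tie extends elastically by PL/(AE) and the spring stretches by P/k; together these equal δ_free.
So P = δ_free / [L/(AE) + 1/k] = 0.462 / [ 450/(700×110×10³) + 1/(500×10³) ].
P = 0.462 / 7.844×10⁻⁶ = 58890 N.
σ = P/A = 58890/700 = 84.13 MPa.

σ ≈ 84.1 MPa (tensile)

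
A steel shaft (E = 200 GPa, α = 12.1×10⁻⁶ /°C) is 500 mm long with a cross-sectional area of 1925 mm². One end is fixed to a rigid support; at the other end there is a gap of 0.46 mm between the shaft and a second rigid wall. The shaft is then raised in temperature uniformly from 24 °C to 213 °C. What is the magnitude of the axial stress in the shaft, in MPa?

σ ≈ 273 MPa (compressive)

Unrestrained expansion: δ_free = αΔT L = 12.1×10⁻⁶ × 189 × 500 = 1.143 mm.
The gap closes (δ_free > 0.46 mm) and the wall then resists a further 1.143 − 0.46 = 0.6834 mm of expansion.
That suppressed elongation corresponds to σ = E·Δ/L = 200×10³ × 0.6834/500 = 273.4 MPa.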